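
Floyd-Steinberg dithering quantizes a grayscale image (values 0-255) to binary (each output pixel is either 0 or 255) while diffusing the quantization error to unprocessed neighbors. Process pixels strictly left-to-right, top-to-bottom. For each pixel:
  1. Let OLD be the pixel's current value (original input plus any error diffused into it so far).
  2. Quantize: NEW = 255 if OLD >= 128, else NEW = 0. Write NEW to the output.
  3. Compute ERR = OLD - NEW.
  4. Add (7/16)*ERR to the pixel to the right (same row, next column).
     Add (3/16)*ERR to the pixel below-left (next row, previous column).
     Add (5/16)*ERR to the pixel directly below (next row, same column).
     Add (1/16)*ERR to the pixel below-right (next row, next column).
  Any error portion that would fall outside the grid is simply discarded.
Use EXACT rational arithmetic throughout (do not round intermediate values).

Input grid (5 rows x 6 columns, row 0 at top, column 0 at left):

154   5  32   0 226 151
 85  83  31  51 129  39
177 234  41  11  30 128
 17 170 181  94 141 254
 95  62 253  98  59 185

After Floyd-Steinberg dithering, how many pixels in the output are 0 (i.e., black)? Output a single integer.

(0,0): OLD=154 → NEW=255, ERR=-101
(0,1): OLD=-627/16 → NEW=0, ERR=-627/16
(0,2): OLD=3803/256 → NEW=0, ERR=3803/256
(0,3): OLD=26621/4096 → NEW=0, ERR=26621/4096
(0,4): OLD=14997483/65536 → NEW=255, ERR=-1714197/65536
(0,5): OLD=146335597/1048576 → NEW=255, ERR=-121051283/1048576
(1,0): OLD=11799/256 → NEW=0, ERR=11799/256
(1,1): OLD=178977/2048 → NEW=0, ERR=178977/2048
(1,2): OLD=4760885/65536 → NEW=0, ERR=4760885/65536
(1,3): OLD=21191057/262144 → NEW=0, ERR=21191057/262144
(1,4): OLD=2264135827/16777216 → NEW=255, ERR=-2014054253/16777216
(1,5): OLD=-13752334059/268435456 → NEW=0, ERR=-13752334059/268435456
(2,0): OLD=6808827/32768 → NEW=255, ERR=-1547013/32768
(2,1): OLD=269648121/1048576 → NEW=255, ERR=2261241/1048576
(2,2): OLD=1430494251/16777216 → NEW=0, ERR=1430494251/16777216
(2,3): OLD=7462005907/134217728 → NEW=0, ERR=7462005907/134217728
(2,4): OLD=52635401529/4294967296 → NEW=0, ERR=52635401529/4294967296
(2,5): OLD=7548756219423/68719476736 → NEW=0, ERR=7548756219423/68719476736
(3,0): OLD=44474315/16777216 → NEW=0, ERR=44474315/16777216
(3,1): OLD=24812829551/134217728 → NEW=255, ERR=-9412691089/134217728
(3,2): OLD=201350464637/1073741824 → NEW=255, ERR=-72453700483/1073741824
(3,3): OLD=6148960877623/68719476736 → NEW=0, ERR=6148960877623/68719476736
(3,4): OLD=114375756732375/549755813888 → NEW=255, ERR=-25811975809065/549755813888
(3,5): OLD=2362211377150009/8796093022208 → NEW=255, ERR=119207656486969/8796093022208
(4,0): OLD=177551845893/2147483648 → NEW=0, ERR=177551845893/2147483648
(4,1): OLD=2191121922369/34359738368 → NEW=0, ERR=2191121922369/34359738368
(4,2): OLD=299294549381235/1099511627776 → NEW=255, ERR=18919084298355/1099511627776
(4,3): OLD=2119320248502111/17592186044416 → NEW=0, ERR=2119320248502111/17592186044416
(4,4): OLD=29601729159586383/281474976710656 → NEW=0, ERR=29601729159586383/281474976710656
(4,5): OLD=1046235528604320201/4503599627370496 → NEW=255, ERR=-102182376375156279/4503599627370496
Output grid:
  Row 0: #...##  (3 black, running=3)
  Row 1: ....#.  (5 black, running=8)
  Row 2: ##....  (4 black, running=12)
  Row 3: .##.##  (2 black, running=14)
  Row 4: ..#..#  (4 black, running=18)

Answer: 18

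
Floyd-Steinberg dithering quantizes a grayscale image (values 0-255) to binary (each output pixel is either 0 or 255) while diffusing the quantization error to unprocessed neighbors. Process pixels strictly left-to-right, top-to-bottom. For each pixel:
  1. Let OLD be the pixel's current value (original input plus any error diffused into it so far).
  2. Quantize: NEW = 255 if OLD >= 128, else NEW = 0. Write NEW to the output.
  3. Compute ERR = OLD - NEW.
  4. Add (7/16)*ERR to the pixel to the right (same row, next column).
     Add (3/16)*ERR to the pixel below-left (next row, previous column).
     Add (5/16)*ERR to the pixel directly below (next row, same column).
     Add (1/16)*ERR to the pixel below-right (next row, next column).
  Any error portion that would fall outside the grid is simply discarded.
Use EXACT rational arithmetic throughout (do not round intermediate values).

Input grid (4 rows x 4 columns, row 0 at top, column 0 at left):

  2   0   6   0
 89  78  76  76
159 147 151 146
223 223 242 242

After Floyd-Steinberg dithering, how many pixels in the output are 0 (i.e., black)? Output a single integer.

Answer: 8

Derivation:
(0,0): OLD=2 → NEW=0, ERR=2
(0,1): OLD=7/8 → NEW=0, ERR=7/8
(0,2): OLD=817/128 → NEW=0, ERR=817/128
(0,3): OLD=5719/2048 → NEW=0, ERR=5719/2048
(1,0): OLD=11493/128 → NEW=0, ERR=11493/128
(1,1): OLD=121731/1024 → NEW=0, ERR=121731/1024
(1,2): OLD=4278911/32768 → NEW=255, ERR=-4076929/32768
(1,3): OLD=11974057/524288 → NEW=0, ERR=11974057/524288
(2,0): OLD=3429969/16384 → NEW=255, ERR=-747951/16384
(2,1): OLD=76787403/524288 → NEW=255, ERR=-56906037/524288
(2,2): OLD=80053959/1048576 → NEW=0, ERR=80053959/1048576
(2,3): OLD=2999130091/16777216 → NEW=255, ERR=-1279059989/16777216
(3,0): OLD=1580269313/8388608 → NEW=255, ERR=-558825727/8388608
(3,1): OLD=23004634399/134217728 → NEW=255, ERR=-11220886241/134217728
(3,2): OLD=447113987681/2147483648 → NEW=255, ERR=-100494342559/2147483648
(3,3): OLD=6956948402215/34359738368 → NEW=255, ERR=-1804784881625/34359738368
Output grid:
  Row 0: ....  (4 black, running=4)
  Row 1: ..#.  (3 black, running=7)
  Row 2: ##.#  (1 black, running=8)
  Row 3: ####  (0 black, running=8)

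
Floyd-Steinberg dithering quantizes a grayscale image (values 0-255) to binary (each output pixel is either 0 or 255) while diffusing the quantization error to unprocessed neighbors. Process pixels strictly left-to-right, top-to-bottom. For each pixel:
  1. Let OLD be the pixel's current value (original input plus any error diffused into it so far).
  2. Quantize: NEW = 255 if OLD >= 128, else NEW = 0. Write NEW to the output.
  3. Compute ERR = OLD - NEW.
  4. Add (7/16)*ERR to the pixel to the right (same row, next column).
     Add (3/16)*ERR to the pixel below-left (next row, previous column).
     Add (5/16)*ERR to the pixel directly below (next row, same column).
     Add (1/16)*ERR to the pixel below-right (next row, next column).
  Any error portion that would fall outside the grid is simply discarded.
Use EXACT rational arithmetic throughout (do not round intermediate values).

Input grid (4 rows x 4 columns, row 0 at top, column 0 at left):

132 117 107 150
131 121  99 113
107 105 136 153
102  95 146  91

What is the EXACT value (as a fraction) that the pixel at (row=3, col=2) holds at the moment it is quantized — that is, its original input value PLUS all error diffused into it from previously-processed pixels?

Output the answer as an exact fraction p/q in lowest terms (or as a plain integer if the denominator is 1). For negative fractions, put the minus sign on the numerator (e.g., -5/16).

(0,0): OLD=132 → NEW=255, ERR=-123
(0,1): OLD=1011/16 → NEW=0, ERR=1011/16
(0,2): OLD=34469/256 → NEW=255, ERR=-30811/256
(0,3): OLD=398723/4096 → NEW=0, ERR=398723/4096
(1,0): OLD=26729/256 → NEW=0, ERR=26729/256
(1,1): OLD=319839/2048 → NEW=255, ERR=-202401/2048
(1,2): OLD=2644555/65536 → NEW=0, ERR=2644555/65536
(1,3): OLD=161011197/1048576 → NEW=255, ERR=-106375683/1048576
(2,0): OLD=3968133/32768 → NEW=0, ERR=3968133/32768
(2,1): OLD=148046471/1048576 → NEW=255, ERR=-119340409/1048576
(2,2): OLD=154390819/2097152 → NEW=0, ERR=154390819/2097152
(2,3): OLD=5235432759/33554432 → NEW=255, ERR=-3320947401/33554432
(3,0): OLD=1988156085/16777216 → NEW=0, ERR=1988156085/16777216
(3,1): OLD=35608291947/268435456 → NEW=255, ERR=-32842749333/268435456
(3,2): OLD=385722221717/4294967296 → NEW=0, ERR=385722221717/4294967296
Target (3,2): original=146, with diffused error = 385722221717/4294967296

Answer: 385722221717/4294967296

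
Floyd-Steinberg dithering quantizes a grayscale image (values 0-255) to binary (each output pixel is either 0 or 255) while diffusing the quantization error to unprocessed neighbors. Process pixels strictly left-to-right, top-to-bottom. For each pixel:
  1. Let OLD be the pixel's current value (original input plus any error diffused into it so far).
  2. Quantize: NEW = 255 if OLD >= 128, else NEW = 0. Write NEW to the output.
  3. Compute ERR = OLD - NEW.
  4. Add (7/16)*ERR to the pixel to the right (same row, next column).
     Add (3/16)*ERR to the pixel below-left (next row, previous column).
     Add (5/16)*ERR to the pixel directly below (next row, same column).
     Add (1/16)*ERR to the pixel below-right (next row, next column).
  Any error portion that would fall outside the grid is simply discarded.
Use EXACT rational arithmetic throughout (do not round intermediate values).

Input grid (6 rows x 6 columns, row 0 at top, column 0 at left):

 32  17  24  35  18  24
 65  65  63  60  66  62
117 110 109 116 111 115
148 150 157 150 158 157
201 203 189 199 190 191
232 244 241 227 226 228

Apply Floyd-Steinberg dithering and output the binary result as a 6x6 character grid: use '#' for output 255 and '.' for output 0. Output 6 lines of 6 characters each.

(0,0): OLD=32 → NEW=0, ERR=32
(0,1): OLD=31 → NEW=0, ERR=31
(0,2): OLD=601/16 → NEW=0, ERR=601/16
(0,3): OLD=13167/256 → NEW=0, ERR=13167/256
(0,4): OLD=165897/4096 → NEW=0, ERR=165897/4096
(0,5): OLD=2734143/65536 → NEW=0, ERR=2734143/65536
(1,0): OLD=1293/16 → NEW=0, ERR=1293/16
(1,1): OLD=15243/128 → NEW=0, ERR=15243/128
(1,2): OLD=566967/4096 → NEW=255, ERR=-477513/4096
(1,3): OLD=573619/16384 → NEW=0, ERR=573619/16384
(1,4): OLD=110112289/1048576 → NEW=0, ERR=110112289/1048576
(1,5): OLD=2072174487/16777216 → NEW=0, ERR=2072174487/16777216
(2,0): OLD=337065/2048 → NEW=255, ERR=-185175/2048
(2,1): OLD=5953859/65536 → NEW=0, ERR=5953859/65536
(2,2): OLD=132458601/1048576 → NEW=0, ERR=132458601/1048576
(2,3): OLD=1632509441/8388608 → NEW=255, ERR=-506585599/8388608
(2,4): OLD=38317029667/268435456 → NEW=255, ERR=-30134011613/268435456
(2,5): OLD=476945862693/4294967296 → NEW=0, ERR=476945862693/4294967296
(3,0): OLD=143422825/1048576 → NEW=255, ERR=-123964055/1048576
(3,1): OLD=1213854469/8388608 → NEW=255, ERR=-925240571/8388608
(3,2): OLD=9568090247/67108864 → NEW=255, ERR=-7544670073/67108864
(3,3): OLD=295448003533/4294967296 → NEW=0, ERR=295448003533/4294967296
(3,4): OLD=5843279090685/34359738368 → NEW=255, ERR=-2918454193155/34359738368
(3,5): OLD=81103164449587/549755813888 → NEW=255, ERR=-59084568091853/549755813888
(4,0): OLD=19243479415/134217728 → NEW=255, ERR=-14982041225/134217728
(4,1): OLD=195910226811/2147483648 → NEW=0, ERR=195910226811/2147483648
(4,2): OLD=13729050693345/68719476736 → NEW=255, ERR=-3794415874335/68719476736
(4,3): OLD=190641275776037/1099511627776 → NEW=255, ERR=-89734189306843/1099511627776
(4,4): OLD=1968550632739669/17592186044416 → NEW=0, ERR=1968550632739669/17592186044416
(4,5): OLD=56593795539321139/281474976710656 → NEW=255, ERR=-15182323521896141/281474976710656
(5,0): OLD=7360626683809/34359738368 → NEW=255, ERR=-1401106600031/34359738368
(5,1): OLD=260956928336465/1099511627776 → NEW=255, ERR=-19418536746415/1099511627776
(5,2): OLD=1815668638869627/8796093022208 → NEW=255, ERR=-427335081793413/8796093022208
(5,3): OLD=55667674858052937/281474976710656 → NEW=255, ERR=-16108444203164343/281474976710656
(5,4): OLD=124252441744314373/562949953421312 → NEW=255, ERR=-19299796378120187/562949953421312
(5,5): OLD=1829713240462812865/9007199254740992 → NEW=255, ERR=-467122569496140095/9007199254740992
Row 0: ......
Row 1: ..#...
Row 2: #..##.
Row 3: ###.##
Row 4: #.##.#
Row 5: ######

Answer: ......
..#...
#..##.
###.##
#.##.#
######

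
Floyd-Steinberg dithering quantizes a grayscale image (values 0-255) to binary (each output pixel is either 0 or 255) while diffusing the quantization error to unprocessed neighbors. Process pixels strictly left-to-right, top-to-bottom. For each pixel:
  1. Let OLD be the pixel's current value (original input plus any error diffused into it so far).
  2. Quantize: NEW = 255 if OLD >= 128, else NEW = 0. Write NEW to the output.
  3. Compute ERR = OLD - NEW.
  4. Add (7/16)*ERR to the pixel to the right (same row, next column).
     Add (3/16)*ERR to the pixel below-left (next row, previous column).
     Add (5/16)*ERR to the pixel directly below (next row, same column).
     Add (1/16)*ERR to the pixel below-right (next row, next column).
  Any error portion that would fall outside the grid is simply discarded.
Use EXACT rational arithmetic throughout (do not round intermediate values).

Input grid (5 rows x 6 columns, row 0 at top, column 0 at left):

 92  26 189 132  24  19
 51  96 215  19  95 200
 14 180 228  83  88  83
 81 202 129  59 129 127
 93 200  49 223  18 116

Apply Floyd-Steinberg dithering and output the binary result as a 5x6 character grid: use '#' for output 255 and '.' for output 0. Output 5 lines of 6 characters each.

(0,0): OLD=92 → NEW=0, ERR=92
(0,1): OLD=265/4 → NEW=0, ERR=265/4
(0,2): OLD=13951/64 → NEW=255, ERR=-2369/64
(0,3): OLD=118585/1024 → NEW=0, ERR=118585/1024
(0,4): OLD=1223311/16384 → NEW=0, ERR=1223311/16384
(0,5): OLD=13543913/262144 → NEW=0, ERR=13543913/262144
(1,0): OLD=5899/64 → NEW=0, ERR=5899/64
(1,1): OLD=79789/512 → NEW=255, ERR=-50771/512
(1,2): OLD=3045841/16384 → NEW=255, ERR=-1132079/16384
(1,3): OLD=2401613/65536 → NEW=0, ERR=2401613/65536
(1,4): OLD=634558423/4194304 → NEW=255, ERR=-434989097/4194304
(1,5): OLD=11773529777/67108864 → NEW=255, ERR=-5339230543/67108864
(2,0): OLD=198335/8192 → NEW=0, ERR=198335/8192
(2,1): OLD=39953157/262144 → NEW=255, ERR=-26893563/262144
(2,2): OLD=680304655/4194304 → NEW=255, ERR=-389242865/4194304
(2,3): OLD=1009536151/33554432 → NEW=0, ERR=1009536151/33554432
(2,4): OLD=60265218949/1073741824 → NEW=0, ERR=60265218949/1073741824
(2,5): OLD=1309290022643/17179869184 → NEW=0, ERR=1309290022643/17179869184
(3,0): OLD=290791535/4194304 → NEW=0, ERR=290791535/4194304
(3,1): OLD=6186932579/33554432 → NEW=255, ERR=-2369447581/33554432
(3,2): OLD=18343366185/268435456 → NEW=0, ERR=18343366185/268435456
(3,3): OLD=1769901802603/17179869184 → NEW=0, ERR=1769901802603/17179869184
(3,4): OLD=28557266353579/137438953472 → NEW=255, ERR=-6489666781781/137438953472
(3,5): OLD=293933834913829/2199023255552 → NEW=255, ERR=-266817095251931/2199023255552
(4,0): OLD=54452313473/536870912 → NEW=0, ERR=54452313473/536870912
(4,1): OLD=2056878819821/8589934592 → NEW=255, ERR=-133554501139/8589934592
(4,2): OLD=21565679849847/274877906944 → NEW=0, ERR=21565679849847/274877906944
(4,3): OLD=1253161881416115/4398046511104 → NEW=255, ERR=131660021084595/4398046511104
(4,4): OLD=2103147659939/70368744177664 → NEW=0, ERR=2103147659939/70368744177664
(4,5): OLD=84605666594783125/1125899906842624 → NEW=0, ERR=84605666594783125/1125899906842624
Row 0: ..#...
Row 1: .##.##
Row 2: .##...
Row 3: .#..##
Row 4: .#.#..

Answer: ..#...
.##.##
.##...
.#..##
.#.#..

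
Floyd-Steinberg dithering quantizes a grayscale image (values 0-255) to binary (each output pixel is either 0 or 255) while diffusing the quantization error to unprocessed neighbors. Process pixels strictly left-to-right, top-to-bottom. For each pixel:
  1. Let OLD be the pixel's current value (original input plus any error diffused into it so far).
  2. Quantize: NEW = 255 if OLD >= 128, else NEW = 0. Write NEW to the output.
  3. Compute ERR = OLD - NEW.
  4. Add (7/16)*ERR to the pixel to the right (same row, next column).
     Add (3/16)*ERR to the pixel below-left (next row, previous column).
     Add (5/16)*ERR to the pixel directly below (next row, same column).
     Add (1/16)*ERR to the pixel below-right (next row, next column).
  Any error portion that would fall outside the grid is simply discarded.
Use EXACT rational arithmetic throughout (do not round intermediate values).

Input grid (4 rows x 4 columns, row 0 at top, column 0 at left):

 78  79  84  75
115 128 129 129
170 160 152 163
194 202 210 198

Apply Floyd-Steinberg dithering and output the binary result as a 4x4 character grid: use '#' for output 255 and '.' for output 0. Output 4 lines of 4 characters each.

(0,0): OLD=78 → NEW=0, ERR=78
(0,1): OLD=905/8 → NEW=0, ERR=905/8
(0,2): OLD=17087/128 → NEW=255, ERR=-15553/128
(0,3): OLD=44729/2048 → NEW=0, ERR=44729/2048
(1,0): OLD=20555/128 → NEW=255, ERR=-12085/128
(1,1): OLD=106637/1024 → NEW=0, ERR=106637/1024
(1,2): OLD=4841617/32768 → NEW=255, ERR=-3514223/32768
(1,3): OLD=42630343/524288 → NEW=0, ERR=42630343/524288
(2,0): OLD=2621791/16384 → NEW=255, ERR=-1556129/16384
(2,1): OLD=65525765/524288 → NEW=0, ERR=65525765/524288
(2,2): OLD=204387513/1048576 → NEW=255, ERR=-62999367/1048576
(2,3): OLD=2607538933/16777216 → NEW=255, ERR=-1670651147/16777216
(3,0): OLD=1574986607/8388608 → NEW=255, ERR=-564108433/8388608
(3,1): OLD=26096560369/134217728 → NEW=255, ERR=-8128960271/134217728
(3,2): OLD=330428217615/2147483648 → NEW=255, ERR=-217180112625/2147483648
(3,3): OLD=4084727970793/34359738368 → NEW=0, ERR=4084727970793/34359738368
Row 0: ..#.
Row 1: #.#.
Row 2: #.##
Row 3: ###.

Answer: ..#.
#.#.
#.##
###.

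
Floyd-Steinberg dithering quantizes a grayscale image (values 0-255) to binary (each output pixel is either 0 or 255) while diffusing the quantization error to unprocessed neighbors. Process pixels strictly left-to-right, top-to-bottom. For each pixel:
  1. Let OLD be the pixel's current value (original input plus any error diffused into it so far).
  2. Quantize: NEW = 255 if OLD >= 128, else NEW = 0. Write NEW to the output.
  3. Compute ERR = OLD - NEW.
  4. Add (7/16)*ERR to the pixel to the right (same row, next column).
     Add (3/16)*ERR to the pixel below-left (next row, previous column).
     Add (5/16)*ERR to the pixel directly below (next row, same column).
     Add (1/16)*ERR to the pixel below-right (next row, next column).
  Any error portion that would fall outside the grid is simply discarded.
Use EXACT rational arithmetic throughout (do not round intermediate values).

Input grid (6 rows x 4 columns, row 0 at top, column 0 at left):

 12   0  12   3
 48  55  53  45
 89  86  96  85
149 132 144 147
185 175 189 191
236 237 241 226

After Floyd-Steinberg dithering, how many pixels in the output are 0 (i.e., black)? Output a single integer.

(0,0): OLD=12 → NEW=0, ERR=12
(0,1): OLD=21/4 → NEW=0, ERR=21/4
(0,2): OLD=915/64 → NEW=0, ERR=915/64
(0,3): OLD=9477/1024 → NEW=0, ERR=9477/1024
(1,0): OLD=3375/64 → NEW=0, ERR=3375/64
(1,1): OLD=42569/512 → NEW=0, ERR=42569/512
(1,2): OLD=1571325/16384 → NEW=0, ERR=1571325/16384
(1,3): OLD=23788155/262144 → NEW=0, ERR=23788155/262144
(2,0): OLD=991795/8192 → NEW=0, ERR=991795/8192
(2,1): OLD=48818529/262144 → NEW=255, ERR=-18028191/262144
(2,2): OLD=61915205/524288 → NEW=0, ERR=61915205/524288
(2,3): OLD=1434602065/8388608 → NEW=255, ERR=-704492975/8388608
(3,0): OLD=729553923/4194304 → NEW=255, ERR=-339993597/4194304
(3,1): OLD=7029923549/67108864 → NEW=0, ERR=7029923549/67108864
(3,2): OLD=221930970403/1073741824 → NEW=255, ERR=-51873194717/1073741824
(3,3): OLD=1838255242869/17179869184 → NEW=0, ERR=1838255242869/17179869184
(4,0): OLD=192532520327/1073741824 → NEW=255, ERR=-81271644793/1073741824
(4,1): OLD=1378655766293/8589934592 → NEW=255, ERR=-811777554667/8589934592
(4,2): OLD=43751609226869/274877906944 → NEW=255, ERR=-26342257043851/274877906944
(4,3): OLD=789411965895875/4398046511104 → NEW=255, ERR=-332089894435645/4398046511104
(5,0): OLD=26749394563671/137438953472 → NEW=255, ERR=-8297538571689/137438953472
(5,1): OLD=696454762182721/4398046511104 → NEW=255, ERR=-425047098148799/4398046511104
(5,2): OLD=327008040780341/2199023255552 → NEW=255, ERR=-233742889385419/2199023255552
(5,3): OLD=10549010147876357/70368744177664 → NEW=255, ERR=-7395019617427963/70368744177664
Output grid:
  Row 0: ....  (4 black, running=4)
  Row 1: ....  (4 black, running=8)
  Row 2: .#.#  (2 black, running=10)
  Row 3: #.#.  (2 black, running=12)
  Row 4: ####  (0 black, running=12)
  Row 5: ####  (0 black, running=12)

Answer: 12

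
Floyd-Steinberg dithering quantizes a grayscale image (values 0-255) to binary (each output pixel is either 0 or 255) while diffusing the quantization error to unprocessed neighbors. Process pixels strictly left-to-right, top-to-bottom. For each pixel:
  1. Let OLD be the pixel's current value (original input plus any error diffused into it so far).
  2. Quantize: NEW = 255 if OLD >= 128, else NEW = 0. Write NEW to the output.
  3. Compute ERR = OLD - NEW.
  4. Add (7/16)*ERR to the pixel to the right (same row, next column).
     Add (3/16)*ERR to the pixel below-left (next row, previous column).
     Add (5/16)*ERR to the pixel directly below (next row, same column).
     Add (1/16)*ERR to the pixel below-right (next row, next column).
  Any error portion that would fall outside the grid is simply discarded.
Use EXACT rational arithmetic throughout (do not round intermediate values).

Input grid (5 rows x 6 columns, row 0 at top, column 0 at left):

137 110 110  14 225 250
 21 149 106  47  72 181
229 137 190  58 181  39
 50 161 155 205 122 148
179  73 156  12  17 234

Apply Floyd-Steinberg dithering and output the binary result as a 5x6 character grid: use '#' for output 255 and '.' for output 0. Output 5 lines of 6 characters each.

Answer: #.#.##
.#...#
#.#.#.
.###.#
#....#

Derivation:
(0,0): OLD=137 → NEW=255, ERR=-118
(0,1): OLD=467/8 → NEW=0, ERR=467/8
(0,2): OLD=17349/128 → NEW=255, ERR=-15291/128
(0,3): OLD=-78365/2048 → NEW=0, ERR=-78365/2048
(0,4): OLD=6824245/32768 → NEW=255, ERR=-1531595/32768
(0,5): OLD=120350835/524288 → NEW=255, ERR=-13342605/524288
(1,0): OLD=-631/128 → NEW=0, ERR=-631/128
(1,1): OLD=138559/1024 → NEW=255, ERR=-122561/1024
(1,2): OLD=418731/32768 → NEW=0, ERR=418731/32768
(1,3): OLD=3198543/131072 → NEW=0, ERR=3198543/131072
(1,4): OLD=510922125/8388608 → NEW=0, ERR=510922125/8388608
(1,5): OLD=26410366923/134217728 → NEW=255, ERR=-7815153717/134217728
(2,0): OLD=3359013/16384 → NEW=255, ERR=-818907/16384
(2,1): OLD=41847655/524288 → NEW=0, ERR=41847655/524288
(2,2): OLD=1895898869/8388608 → NEW=255, ERR=-243196171/8388608
(2,3): OLD=4372875149/67108864 → NEW=0, ERR=4372875149/67108864
(2,4): OLD=470618409255/2147483648 → NEW=255, ERR=-76989920985/2147483648
(2,5): OLD=306684116097/34359738368 → NEW=0, ERR=306684116097/34359738368
(3,0): OLD=413948245/8388608 → NEW=0, ERR=413948245/8388608
(3,1): OLD=13352817713/67108864 → NEW=255, ERR=-3759942607/67108864
(3,2): OLD=74428831459/536870912 → NEW=255, ERR=-62473251101/536870912
(3,3): OLD=5700927375721/34359738368 → NEW=255, ERR=-3060805908119/34359738368
(3,4): OLD=21322169341641/274877906944 → NEW=0, ERR=21322169341641/274877906944
(3,5): OLD=802578723792679/4398046511104 → NEW=255, ERR=-318923136538841/4398046511104
(4,0): OLD=197477888475/1073741824 → NEW=255, ERR=-76326276645/1073741824
(4,1): OLD=97196974111/17179869184 → NEW=0, ERR=97196974111/17179869184
(4,2): OLD=56023715912621/549755813888 → NEW=0, ERR=56023715912621/549755813888
(4,3): OLD=316815061927745/8796093022208 → NEW=0, ERR=316815061927745/8796093022208
(4,4): OLD=5324684698485841/140737488355328 → NEW=0, ERR=5324684698485841/140737488355328
(4,5): OLD=524083198148454551/2251799813685248 → NEW=255, ERR=-50125754341283689/2251799813685248
Row 0: #.#.##
Row 1: .#...#
Row 2: #.#.#.
Row 3: .###.#
Row 4: #....#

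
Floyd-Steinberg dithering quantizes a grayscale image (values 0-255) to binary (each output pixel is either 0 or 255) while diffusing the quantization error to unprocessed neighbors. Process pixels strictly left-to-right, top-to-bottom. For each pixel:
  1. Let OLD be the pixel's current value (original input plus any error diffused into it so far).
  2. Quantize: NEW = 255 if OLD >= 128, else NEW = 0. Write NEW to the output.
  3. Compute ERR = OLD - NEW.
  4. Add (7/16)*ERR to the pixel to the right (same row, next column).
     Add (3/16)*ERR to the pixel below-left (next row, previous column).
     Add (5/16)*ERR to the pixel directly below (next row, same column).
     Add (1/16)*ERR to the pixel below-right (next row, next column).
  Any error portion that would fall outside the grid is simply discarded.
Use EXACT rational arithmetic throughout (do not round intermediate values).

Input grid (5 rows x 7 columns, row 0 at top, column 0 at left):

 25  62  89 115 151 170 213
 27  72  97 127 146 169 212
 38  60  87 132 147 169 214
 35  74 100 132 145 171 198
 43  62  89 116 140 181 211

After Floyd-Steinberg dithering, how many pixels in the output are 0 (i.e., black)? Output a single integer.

Answer: 18

Derivation:
(0,0): OLD=25 → NEW=0, ERR=25
(0,1): OLD=1167/16 → NEW=0, ERR=1167/16
(0,2): OLD=30953/256 → NEW=0, ERR=30953/256
(0,3): OLD=687711/4096 → NEW=255, ERR=-356769/4096
(0,4): OLD=7398553/65536 → NEW=0, ERR=7398553/65536
(0,5): OLD=230047791/1048576 → NEW=255, ERR=-37339089/1048576
(0,6): OLD=3312173385/16777216 → NEW=255, ERR=-966016695/16777216
(1,0): OLD=12413/256 → NEW=0, ERR=12413/256
(1,1): OLD=287211/2048 → NEW=255, ERR=-235029/2048
(1,2): OLD=4771271/65536 → NEW=0, ERR=4771271/65536
(1,3): OLD=42036539/262144 → NEW=255, ERR=-24810181/262144
(1,4): OLD=2143322577/16777216 → NEW=0, ERR=2143322577/16777216
(1,5): OLD=28188851233/134217728 → NEW=255, ERR=-6036669407/134217728
(1,6): OLD=369589776335/2147483648 → NEW=255, ERR=-178018553905/2147483648
(2,0): OLD=1036617/32768 → NEW=0, ERR=1036617/32768
(2,1): OLD=57314099/1048576 → NEW=0, ERR=57314099/1048576
(2,2): OLD=1824461145/16777216 → NEW=0, ERR=1824461145/16777216
(2,3): OLD=23958431697/134217728 → NEW=255, ERR=-10267088943/134217728
(2,4): OLD=149365277921/1073741824 → NEW=255, ERR=-124438887199/1073741824
(2,5): OLD=3322007438987/34359738368 → NEW=0, ERR=3322007438987/34359738368
(2,6): OLD=125114924564349/549755813888 → NEW=255, ERR=-15072807977091/549755813888
(3,0): OLD=925003577/16777216 → NEW=0, ERR=925003577/16777216
(3,1): OLD=18464254021/134217728 → NEW=255, ERR=-15761266619/134217728
(3,2): OLD=76966441055/1073741824 → NEW=0, ERR=76966441055/1073741824
(3,3): OLD=534818278409/4294967296 → NEW=0, ERR=534818278409/4294967296
(3,4): OLD=97091842200377/549755813888 → NEW=255, ERR=-43095890341063/549755813888
(3,5): OLD=679645067675963/4398046511104 → NEW=255, ERR=-441856792655557/4398046511104
(3,6): OLD=10662318431695269/70368744177664 → NEW=255, ERR=-7281711333609051/70368744177664
(4,0): OLD=82058140087/2147483648 → NEW=0, ERR=82058140087/2147483648
(4,1): OLD=2024008534091/34359738368 → NEW=0, ERR=2024008534091/34359738368
(4,2): OLD=84211712170821/549755813888 → NEW=255, ERR=-55976020370619/549755813888
(4,3): OLD=440458746480263/4398046511104 → NEW=0, ERR=440458746480263/4398046511104
(4,4): OLD=5216541667858213/35184372088832 → NEW=255, ERR=-3755473214793947/35184372088832
(4,5): OLD=88501306754471909/1125899906842624 → NEW=0, ERR=88501306754471909/1125899906842624
(4,6): OLD=3724894987173455315/18014398509481984 → NEW=255, ERR=-868776632744450605/18014398509481984
Output grid:
  Row 0: ...#.##  (4 black, running=4)
  Row 1: .#.#.##  (3 black, running=7)
  Row 2: ...##.#  (4 black, running=11)
  Row 3: .#..###  (3 black, running=14)
  Row 4: ..#.#.#  (4 black, running=18)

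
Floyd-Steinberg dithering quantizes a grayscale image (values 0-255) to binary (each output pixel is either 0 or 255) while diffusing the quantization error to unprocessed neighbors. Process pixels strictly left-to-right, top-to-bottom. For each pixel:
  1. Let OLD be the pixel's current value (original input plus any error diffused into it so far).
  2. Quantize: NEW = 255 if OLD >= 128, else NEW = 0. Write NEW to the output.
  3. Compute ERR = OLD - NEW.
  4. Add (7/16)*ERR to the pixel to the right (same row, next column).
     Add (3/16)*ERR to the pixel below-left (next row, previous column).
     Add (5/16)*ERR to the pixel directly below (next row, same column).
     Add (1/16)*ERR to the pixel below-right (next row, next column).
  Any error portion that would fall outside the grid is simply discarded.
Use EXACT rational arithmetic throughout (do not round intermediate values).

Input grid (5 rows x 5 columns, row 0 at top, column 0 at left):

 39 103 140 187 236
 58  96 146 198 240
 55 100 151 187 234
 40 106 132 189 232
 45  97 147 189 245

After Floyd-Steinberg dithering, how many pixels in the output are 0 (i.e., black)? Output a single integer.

(0,0): OLD=39 → NEW=0, ERR=39
(0,1): OLD=1921/16 → NEW=0, ERR=1921/16
(0,2): OLD=49287/256 → NEW=255, ERR=-15993/256
(0,3): OLD=654001/4096 → NEW=255, ERR=-390479/4096
(0,4): OLD=12733143/65536 → NEW=255, ERR=-3978537/65536
(1,0): OLD=23731/256 → NEW=0, ERR=23731/256
(1,1): OLD=337509/2048 → NEW=255, ERR=-184731/2048
(1,2): OLD=5022921/65536 → NEW=0, ERR=5022921/65536
(1,3): OLD=48877589/262144 → NEW=255, ERR=-17969131/262144
(1,4): OLD=776287647/4194304 → NEW=255, ERR=-293259873/4194304
(2,0): OLD=2197287/32768 → NEW=0, ERR=2197287/32768
(2,1): OLD=127206557/1048576 → NEW=0, ERR=127206557/1048576
(2,2): OLD=3515427351/16777216 → NEW=255, ERR=-762762729/16777216
(2,3): OLD=36874718549/268435456 → NEW=255, ERR=-31576322731/268435456
(2,4): OLD=671744538643/4294967296 → NEW=255, ERR=-423472121837/4294967296
(3,0): OLD=1404274231/16777216 → NEW=0, ERR=1404274231/16777216
(3,1): OLD=23648662635/134217728 → NEW=255, ERR=-10576858005/134217728
(3,2): OLD=295674563081/4294967296 → NEW=0, ERR=295674563081/4294967296
(3,3): OLD=1383239200257/8589934592 → NEW=255, ERR=-807194120703/8589934592
(3,4): OLD=20990314814821/137438953472 → NEW=255, ERR=-14056618320539/137438953472
(4,0): OLD=121077159385/2147483648 → NEW=0, ERR=121077159385/2147483648
(4,1): OLD=7915090086361/68719476736 → NEW=0, ERR=7915090086361/68719476736
(4,2): OLD=215899794738647/1099511627776 → NEW=255, ERR=-64475670344233/1099511627776
(4,3): OLD=2095323081190873/17592186044416 → NEW=0, ERR=2095323081190873/17592186044416
(4,4): OLD=72979261578102127/281474976710656 → NEW=255, ERR=1203142516884847/281474976710656
Output grid:
  Row 0: ..###  (2 black, running=2)
  Row 1: .#.##  (2 black, running=4)
  Row 2: ..###  (2 black, running=6)
  Row 3: .#.##  (2 black, running=8)
  Row 4: ..#.#  (3 black, running=11)

Answer: 11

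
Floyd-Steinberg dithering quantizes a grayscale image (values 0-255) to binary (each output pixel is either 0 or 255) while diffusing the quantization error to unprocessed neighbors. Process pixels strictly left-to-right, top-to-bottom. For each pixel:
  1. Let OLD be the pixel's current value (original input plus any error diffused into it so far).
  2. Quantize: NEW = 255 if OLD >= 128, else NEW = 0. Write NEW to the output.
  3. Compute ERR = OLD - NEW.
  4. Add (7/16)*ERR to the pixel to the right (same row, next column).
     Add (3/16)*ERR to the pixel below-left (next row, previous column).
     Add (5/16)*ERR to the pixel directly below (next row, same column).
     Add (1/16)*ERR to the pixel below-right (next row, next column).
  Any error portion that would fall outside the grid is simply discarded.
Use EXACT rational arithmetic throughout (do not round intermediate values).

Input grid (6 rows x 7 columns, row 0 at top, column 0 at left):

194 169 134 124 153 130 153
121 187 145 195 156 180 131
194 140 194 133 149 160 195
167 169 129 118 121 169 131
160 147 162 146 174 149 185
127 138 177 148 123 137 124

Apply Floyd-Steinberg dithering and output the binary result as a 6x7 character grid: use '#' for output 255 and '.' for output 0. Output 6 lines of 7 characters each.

(0,0): OLD=194 → NEW=255, ERR=-61
(0,1): OLD=2277/16 → NEW=255, ERR=-1803/16
(0,2): OLD=21683/256 → NEW=0, ERR=21683/256
(0,3): OLD=659685/4096 → NEW=255, ERR=-384795/4096
(0,4): OLD=7333443/65536 → NEW=0, ERR=7333443/65536
(0,5): OLD=187648981/1048576 → NEW=255, ERR=-79737899/1048576
(0,6): OLD=2008748755/16777216 → NEW=0, ERR=2008748755/16777216
(1,0): OLD=20687/256 → NEW=0, ERR=20687/256
(1,1): OLD=407977/2048 → NEW=255, ERR=-114263/2048
(1,2): OLD=8021725/65536 → NEW=0, ERR=8021725/65536
(1,3): OLD=64347993/262144 → NEW=255, ERR=-2498727/262144
(1,4): OLD=2796235563/16777216 → NEW=255, ERR=-1481954517/16777216
(1,5): OLD=19734638107/134217728 → NEW=255, ERR=-14490882533/134217728
(1,6): OLD=250027679285/2147483648 → NEW=0, ERR=250027679285/2147483648
(2,0): OLD=6841683/32768 → NEW=255, ERR=-1514157/32768
(2,1): OLD=136681409/1048576 → NEW=255, ERR=-130705471/1048576
(2,2): OLD=2893092227/16777216 → NEW=255, ERR=-1385097853/16777216
(2,3): OLD=11407168043/134217728 → NEW=0, ERR=11407168043/134217728
(2,4): OLD=147897531675/1073741824 → NEW=255, ERR=-125906633445/1073741824
(2,5): OLD=3135987527689/34359738368 → NEW=0, ERR=3135987527689/34359738368
(2,6): OLD=145446844816335/549755813888 → NEW=255, ERR=5259112274895/549755813888
(3,0): OLD=2167413539/16777216 → NEW=255, ERR=-2110776541/16777216
(3,1): OLD=7601588327/134217728 → NEW=0, ERR=7601588327/134217728
(3,2): OLD=146161899301/1073741824 → NEW=255, ERR=-127642265819/1073741824
(3,3): OLD=280912315443/4294967296 → NEW=0, ERR=280912315443/4294967296
(3,4): OLD=74434679396131/549755813888 → NEW=255, ERR=-65753053145309/549755813888
(3,5): OLD=614230245725977/4398046511104 → NEW=255, ERR=-507271614605543/4398046511104
(3,6): OLD=6279175079575175/70368744177664 → NEW=0, ERR=6279175079575175/70368744177664
(4,0): OLD=281971087021/2147483648 → NEW=255, ERR=-265637243219/2147483648
(4,1): OLD=2763514911561/34359738368 → NEW=0, ERR=2763514911561/34359738368
(4,2): OLD=96670185882087/549755813888 → NEW=255, ERR=-43517546659353/549755813888
(4,3): OLD=448389318487581/4398046511104 → NEW=0, ERR=448389318487581/4398046511104
(4,4): OLD=5759301978855623/35184372088832 → NEW=255, ERR=-3212712903796537/35184372088832
(4,5): OLD=92620510734081991/1125899906842624 → NEW=0, ERR=92620510734081991/1125899906842624
(4,6): OLD=4353479772419735969/18014398509481984 → NEW=255, ERR=-240191847498169951/18014398509481984
(5,0): OLD=56858553640939/549755813888 → NEW=0, ERR=56858553640939/549755813888
(5,1): OLD=817198065617017/4398046511104 → NEW=255, ERR=-304303794714503/4398046511104
(5,2): OLD=5141668577106719/35184372088832 → NEW=255, ERR=-3830346305545441/35184372088832
(5,3): OLD=31008240004725563/281474976710656 → NEW=0, ERR=31008240004725563/281474976710656
(5,4): OLD=2962616869926220585/18014398509481984 → NEW=255, ERR=-1631054749991685335/18014398509481984
(5,5): OLD=16557167296165467033/144115188075855872 → NEW=0, ERR=16557167296165467033/144115188075855872
(5,6): OLD=404072455689692016087/2305843009213693952 → NEW=255, ERR=-183917511659799941673/2305843009213693952
Row 0: ##.#.#.
Row 1: .#.###.
Row 2: ###.#.#
Row 3: #.#.##.
Row 4: #.#.#.#
Row 5: .##.#.#

Answer: ##.#.#.
.#.###.
###.#.#
#.#.##.
#.#.#.#
.##.#.#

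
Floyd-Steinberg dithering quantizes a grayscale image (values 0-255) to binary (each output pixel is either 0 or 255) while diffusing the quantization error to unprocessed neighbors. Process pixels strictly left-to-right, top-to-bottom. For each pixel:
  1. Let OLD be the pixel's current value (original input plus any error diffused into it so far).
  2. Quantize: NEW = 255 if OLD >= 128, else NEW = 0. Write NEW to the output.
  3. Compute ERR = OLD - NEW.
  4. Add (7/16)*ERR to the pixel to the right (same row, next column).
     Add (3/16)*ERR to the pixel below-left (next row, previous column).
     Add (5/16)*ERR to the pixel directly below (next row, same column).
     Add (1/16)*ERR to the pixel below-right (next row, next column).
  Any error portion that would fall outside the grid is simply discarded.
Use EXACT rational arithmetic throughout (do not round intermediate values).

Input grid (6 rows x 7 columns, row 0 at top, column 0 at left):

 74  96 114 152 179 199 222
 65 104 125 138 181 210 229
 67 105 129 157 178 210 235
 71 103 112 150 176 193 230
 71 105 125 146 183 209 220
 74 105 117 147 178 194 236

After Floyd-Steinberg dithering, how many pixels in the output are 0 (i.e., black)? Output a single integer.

Answer: 17

Derivation:
(0,0): OLD=74 → NEW=0, ERR=74
(0,1): OLD=1027/8 → NEW=255, ERR=-1013/8
(0,2): OLD=7501/128 → NEW=0, ERR=7501/128
(0,3): OLD=363803/2048 → NEW=255, ERR=-158437/2048
(0,4): OLD=4756413/32768 → NEW=255, ERR=-3599427/32768
(0,5): OLD=79137323/524288 → NEW=255, ERR=-54556117/524288
(0,6): OLD=1480378157/8388608 → NEW=255, ERR=-658716883/8388608
(1,0): OLD=8241/128 → NEW=0, ERR=8241/128
(1,1): OLD=110807/1024 → NEW=0, ERR=110807/1024
(1,2): OLD=5512739/32768 → NEW=255, ERR=-2843101/32768
(1,3): OLD=7724263/131072 → NEW=0, ERR=7724263/131072
(1,4): OLD=1242435029/8388608 → NEW=255, ERR=-896660011/8388608
(1,5): OLD=7323504741/67108864 → NEW=0, ERR=7323504741/67108864
(1,6): OLD=263819552587/1073741824 → NEW=255, ERR=-9984612533/1073741824
(2,0): OLD=1759789/16384 → NEW=0, ERR=1759789/16384
(2,1): OLD=90996799/524288 → NEW=255, ERR=-42696641/524288
(2,2): OLD=705230205/8388608 → NEW=0, ERR=705230205/8388608
(2,3): OLD=12531372501/67108864 → NEW=255, ERR=-4581387819/67108864
(2,4): OLD=74557633189/536870912 → NEW=255, ERR=-62344449371/536870912
(2,5): OLD=3176104297719/17179869184 → NEW=255, ERR=-1204762344201/17179869184
(2,6): OLD=57239019933489/274877906944 → NEW=255, ERR=-12854846337231/274877906944
(3,0): OLD=749067485/8388608 → NEW=0, ERR=749067485/8388608
(3,1): OLD=9334434841/67108864 → NEW=255, ERR=-7778325479/67108864
(3,2): OLD=37405340315/536870912 → NEW=0, ERR=37405340315/536870912
(3,3): OLD=306293360813/2147483648 → NEW=255, ERR=-241314969427/2147483648
(3,4): OLD=20102639120605/274877906944 → NEW=0, ERR=20102639120605/274877906944
(3,5): OLD=411337782930791/2199023255552 → NEW=255, ERR=-149413147234969/2199023255552
(3,6): OLD=6378110116239609/35184372088832 → NEW=255, ERR=-2593904766412551/35184372088832
(4,0): OLD=82863392467/1073741824 → NEW=0, ERR=82863392467/1073741824
(4,1): OLD=2081976653239/17179869184 → NEW=0, ERR=2081976653239/17179869184
(4,2): OLD=47135618802201/274877906944 → NEW=255, ERR=-22958247468519/274877906944
(4,3): OLD=203212464755683/2199023255552 → NEW=0, ERR=203212464755683/2199023255552
(4,4): OLD=3984993469986041/17592186044416 → NEW=255, ERR=-501013971340039/17592186044416
(4,5): OLD=93480716395695929/562949953421312 → NEW=255, ERR=-50071521726738631/562949953421312
(4,6): OLD=1385321036950691679/9007199254740992 → NEW=255, ERR=-911514773008261281/9007199254740992
(5,0): OLD=33215966470933/274877906944 → NEW=0, ERR=33215966470933/274877906944
(5,1): OLD=406601533643783/2199023255552 → NEW=255, ERR=-154149396521977/2199023255552
(5,2): OLD=1497663132940193/17592186044416 → NEW=0, ERR=1497663132940193/17592186044416
(5,3): OLD=28508296172634885/140737488355328 → NEW=255, ERR=-7379763357973755/140737488355328
(5,4): OLD=1218293683703464151/9007199254740992 → NEW=255, ERR=-1078542126255488809/9007199254740992
(5,5): OLD=6705883196218821607/72057594037927936 → NEW=0, ERR=6705883196218821607/72057594037927936
(5,6): OLD=276160911759394641577/1152921504606846976 → NEW=255, ERR=-17834071915351337303/1152921504606846976
Output grid:
  Row 0: .#.####  (2 black, running=2)
  Row 1: ..#.#.#  (4 black, running=6)
  Row 2: .#.####  (2 black, running=8)
  Row 3: .#.#.##  (3 black, running=11)
  Row 4: ..#.###  (3 black, running=14)
  Row 5: .#.##.#  (3 black, running=17)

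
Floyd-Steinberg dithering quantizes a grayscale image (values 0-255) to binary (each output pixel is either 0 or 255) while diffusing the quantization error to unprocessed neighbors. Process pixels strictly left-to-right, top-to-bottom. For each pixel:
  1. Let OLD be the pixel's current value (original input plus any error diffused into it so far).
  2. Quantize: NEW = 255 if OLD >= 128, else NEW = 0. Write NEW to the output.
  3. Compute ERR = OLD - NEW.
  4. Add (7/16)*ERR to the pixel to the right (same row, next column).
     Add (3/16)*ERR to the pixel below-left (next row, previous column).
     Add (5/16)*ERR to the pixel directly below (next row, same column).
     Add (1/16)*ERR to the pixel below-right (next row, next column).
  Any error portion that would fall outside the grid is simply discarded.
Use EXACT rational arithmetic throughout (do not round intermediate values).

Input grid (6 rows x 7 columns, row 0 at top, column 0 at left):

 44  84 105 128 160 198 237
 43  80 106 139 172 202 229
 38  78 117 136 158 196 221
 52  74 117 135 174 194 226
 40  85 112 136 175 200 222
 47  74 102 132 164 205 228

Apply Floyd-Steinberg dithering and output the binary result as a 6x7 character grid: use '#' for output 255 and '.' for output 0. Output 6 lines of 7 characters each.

(0,0): OLD=44 → NEW=0, ERR=44
(0,1): OLD=413/4 → NEW=0, ERR=413/4
(0,2): OLD=9611/64 → NEW=255, ERR=-6709/64
(0,3): OLD=84109/1024 → NEW=0, ERR=84109/1024
(0,4): OLD=3210203/16384 → NEW=255, ERR=-967717/16384
(0,5): OLD=45130493/262144 → NEW=255, ERR=-21716227/262144
(0,6): OLD=842036459/4194304 → NEW=255, ERR=-227511061/4194304
(1,0): OLD=4871/64 → NEW=0, ERR=4871/64
(1,1): OLD=65873/512 → NEW=255, ERR=-64687/512
(1,2): OLD=652421/16384 → NEW=0, ERR=652421/16384
(1,3): OLD=10778257/65536 → NEW=255, ERR=-5933423/65536
(1,4): OLD=434250307/4194304 → NEW=0, ERR=434250307/4194304
(1,5): OLD=6964087891/33554432 → NEW=255, ERR=-1592292269/33554432
(1,6): OLD=99917273469/536870912 → NEW=255, ERR=-36984809091/536870912
(2,0): OLD=312075/8192 → NEW=0, ERR=312075/8192
(2,1): OLD=17670601/262144 → NEW=0, ERR=17670601/262144
(2,2): OLD=562300635/4194304 → NEW=255, ERR=-507246885/4194304
(2,3): OLD=2573576323/33554432 → NEW=0, ERR=2573576323/33554432
(2,4): OLD=56197930627/268435456 → NEW=255, ERR=-12253110653/268435456
(2,5): OLD=1329329861393/8589934592 → NEW=255, ERR=-861103459567/8589934592
(2,6): OLD=20979872952199/137438953472 → NEW=255, ERR=-14067060183161/137438953472
(3,0): OLD=321047611/4194304 → NEW=0, ERR=321047611/4194304
(3,1): OLD=3632539519/33554432 → NEW=0, ERR=3632539519/33554432
(3,2): OLD=38967181917/268435456 → NEW=255, ERR=-29483859363/268435456
(3,3): OLD=101788372435/1073741824 → NEW=0, ERR=101788372435/1073741824
(3,4): OLD=25729554215995/137438953472 → NEW=255, ERR=-9317378919365/137438953472
(3,5): OLD=122012904586177/1099511627776 → NEW=0, ERR=122012904586177/1099511627776
(3,6): OLD=4157020727990239/17592186044416 → NEW=255, ERR=-328986713335841/17592186044416
(4,0): OLD=45214359477/536870912 → NEW=0, ERR=45214359477/536870912
(4,1): OLD=1201439056209/8589934592 → NEW=255, ERR=-988994264751/8589934592
(4,2): OLD=7125636492831/137438953472 → NEW=0, ERR=7125636492831/137438953472
(4,3): OLD=185521651905669/1099511627776 → NEW=255, ERR=-94853813177211/1099511627776
(4,4): OLD=1256115357944847/8796093022208 → NEW=255, ERR=-986888362718193/8796093022208
(4,5): OLD=50060005989284415/281474976710656 → NEW=255, ERR=-21716113071932865/281474976710656
(4,6): OLD=852702692279914089/4503599627370496 → NEW=255, ERR=-295715212699562391/4503599627370496
(5,0): OLD=7109796777091/137438953472 → NEW=0, ERR=7109796777091/137438953472
(5,1): OLD=83164271337505/1099511627776 → NEW=0, ERR=83164271337505/1099511627776
(5,2): OLD=1125212815093223/8796093022208 → NEW=0, ERR=1125212815093223/8796093022208
(5,3): OLD=10077530644427011/70368744177664 → NEW=255, ERR=-7866499120877309/70368744177664
(5,4): OLD=270995310080121201/4503599627370496 → NEW=0, ERR=270995310080121201/4503599627370496
(5,5): OLD=6769526211385522049/36028797018963968 → NEW=255, ERR=-2417817028450289791/36028797018963968
(5,6): OLD=99900061344838624367/576460752303423488 → NEW=255, ERR=-47097430492534365073/576460752303423488
Row 0: ..#.###
Row 1: .#.#.##
Row 2: ..#.###
Row 3: ..#.#.#
Row 4: .#.####
Row 5: ...#.##

Answer: ..#.###
.#.#.##
..#.###
..#.#.#
.#.####
...#.##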